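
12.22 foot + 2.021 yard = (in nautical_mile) 1 foot = 0.3048 m, so 12.22 foot = 12.22 * 0.3048 = 3.724656 m. 1 yard = 0.9144 m, so 2.021 yard = 2.021 * 0.9144 = 1.8480024 m. Sum: 3.724656 + 1.8480024 = 5.5726584 m. 1 nautical_mile = 1852 m, so 5.5726584 m = 5.5726584 / 1852 = 0.0030089948 nautical_mile ≈ 0.003009 nautical_mile (4 s.f.). Final answer: 0.003009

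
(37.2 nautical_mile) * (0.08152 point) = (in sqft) 21.33. Check: 1 nautical_mile = 1852 m, so 37.2 nautical_mile = 37.2 * 1852 = 68894.4 m. 1 point = 0.00035277778 m, so 0.08152 point = 0.08152 * 0.00035277778 = 2.8758444e-05 m. Combine: 68894.4 m * 2.8758444e-05 m = 1.9812958 m^2. 1 sqft = 0.09290304 m^2, so 1.9812958 m^2 = 1.9812958 / 0.09290304 = 21.32649 sqft ≈ 21.33 sqft (4 s.f.).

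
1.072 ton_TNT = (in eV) 2.799e+28. Check: 1 ton_TNT = 4.184e+09 J, so 1.072 ton_TNT = 1.072 * 4.184e+09 = 4.485248e+09 J. 1 eV = 1.6021766e-19 J, so 4.485248e+09 J = 4.485248e+09 / 1.6021766e-19 = 2.7994716e+28 eV ≈ 2.799e+28 eV (4 s.f.).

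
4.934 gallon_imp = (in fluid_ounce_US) 758.5. Check: 1 gallon_imp = 0.00454609 m^3, so 4.934 gallon_imp = 4.934 * 0.00454609 = 0.022430408 m^3. 1 fluid_ounce_US = 2.957353e-05 m^3, so 0.022430408 m^3 = 0.022430408 / 2.957353e-05 = 758.46233 fluid_ounce_US ≈ 758.5 fluid_ounce_US (4 s.f.).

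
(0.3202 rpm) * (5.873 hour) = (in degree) 1 rpm = 0.10471976 rad/s, so 0.3202 rpm = 0.3202 * 0.10471976 = 0.033531266 rad/s. 1 hour = 3600 s, so 5.873 hour = 5.873 * 3600 = 21142.8 s. Combine: 0.033531266 rad/s * 21142.8 s = 708.94484 rad. 1 degree = 0.017453293 rad, so 708.94484 rad = 708.94484 / 0.017453293 = 40619.547 degree ≈ 4.062e+04 degree (4 s.f.). Final answer: 4.062e+04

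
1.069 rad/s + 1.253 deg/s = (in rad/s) 1.069 rad/s is already in rad/s. 1 deg/s = 0.017453293 rad/s, so 1.253 deg/s = 1.253 * 0.017453293 = 0.021868976 rad/s. Sum: 1.069 + 0.021868976 = 1.090869 rad/s. Result: 1.090869 rad/s ≈ 1.091 rad/s (4 s.f.). Final answer: 1.091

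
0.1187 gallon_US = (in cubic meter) 1 gallon_US = 0.0037854118 m^3, so 0.1187 gallon_US = 0.1187 * 0.0037854118 = 0.00044932838 m^3. 0.00044932838 m^3 = 0.00044932838 cubic meter ≈ 0.0004493 cubic meter (4 s.f.). Final answer: 0.0004493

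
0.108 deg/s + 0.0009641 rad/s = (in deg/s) 1 deg/s = 0.017453293 rad/s, so 0.108 deg/s = 0.108 * 0.017453293 = 0.0018849556 rad/s. 0.0009641 rad/s is already in rad/s. Sum: 0.0018849556 + 0.0009641 = 0.0028490556 rad/s. 1 deg/s = 0.017453293 rad/s, so 0.0028490556 rad/s = 0.0028490556 / 0.017453293 = 0.16323886 deg/s ≈ 0.1632 deg/s (4 s.f.). Final answer: 0.1632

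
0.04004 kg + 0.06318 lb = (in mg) 6.87e+04. Check: 0.04004 kg is already in kg. 1 lb = 0.45359237 kg, so 0.06318 lb = 0.06318 * 0.45359237 = 0.028657966 kg. Sum: 0.04004 + 0.028657966 = 0.068697966 kg. 1 mg = 1e-06 kg, so 0.068697966 kg = 0.068697966 / 1e-06 = 68697.966 mg ≈ 6.87e+04 mg (4 s.f.).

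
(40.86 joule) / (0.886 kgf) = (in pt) 40.86 joule = 40.86 J. 1 kgf = 9.80665 N, so 0.886 kgf = 0.886 * 9.80665 = 8.6886919 N. Combine: 40.86 J / 8.6886919 N = 4.7026642 m. 1 pt = 0.00035277778 m, so 4.7026642 m = 4.7026642 / 0.00035277778 = 13330.387 pt ≈ 1.333e+04 pt (4 s.f.). Final answer: 1.333e+04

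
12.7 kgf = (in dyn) 1.245e+07. Check: 1 kgf = 9.80665 N, so 12.7 kgf = 12.7 * 9.80665 = 124.54445 N. 1 dyn = 1e-05 N, so 124.54445 N = 124.54445 / 1e-05 = 12454445 dyn ≈ 1.245e+07 dyn (4 s.f.).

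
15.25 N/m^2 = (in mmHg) 0.1144. Check: 15.25 N/m^2 = 15.25 Pa. 1 mmHg = 133.32237 Pa, so 15.25 Pa = 15.25 / 133.32237 = 0.11438441 mmHg ≈ 0.1144 mmHg (4 s.f.).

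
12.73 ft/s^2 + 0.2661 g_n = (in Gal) 1 ft/s^2 = 0.3048 m/s^2, so 12.73 ft/s^2 = 12.73 * 0.3048 = 3.880104 m/s^2. 1 g_n = 9.80665 m/s^2, so 0.2661 g_n = 0.2661 * 9.80665 = 2.6095496 m/s^2. Sum: 3.880104 + 2.6095496 = 6.4896536 m/s^2. 1 Gal = 0.01 m/s^2, so 6.4896536 m/s^2 = 6.4896536 / 0.01 = 648.96536 Gal ≈ 649 Gal (4 s.f.). Final answer: 649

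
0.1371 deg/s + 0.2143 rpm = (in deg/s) 1 deg/s = 0.017453293 rad/s, so 0.1371 deg/s = 0.1371 * 0.017453293 = 0.0023928464 rad/s. 1 rpm = 0.10471976 rad/s, so 0.2143 rpm = 0.2143 * 0.10471976 = 0.022441444 rad/s. Sum: 0.0023928464 + 0.022441444 = 0.02483429 rad/s. 1 deg/s = 0.017453293 rad/s, so 0.02483429 rad/s = 0.02483429 / 0.017453293 = 1.4229 deg/s ≈ 1.423 deg/s (4 s.f.). Final answer: 1.423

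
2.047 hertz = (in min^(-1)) 2.047 hertz = 2.047 Hz. 1 min^(-1) = 0.016666667 Hz, so 2.047 Hz = 2.047 / 0.016666667 = 122.82 min^(-1) ≈ 122.8 min^(-1) (4 s.f.). Final answer: 122.8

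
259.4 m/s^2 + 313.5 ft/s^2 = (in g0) 36.2. Check: 259.4 m/s^2 is already in m/s^2. 1 ft/s^2 = 0.3048 m/s^2, so 313.5 ft/s^2 = 313.5 * 0.3048 = 95.5548 m/s^2. Sum: 259.4 + 95.5548 = 354.9548 m/s^2. 1 g0 = 9.80665 m/s^2, so 354.9548 m/s^2 = 354.9548 / 9.80665 = 36.195316 g0 ≈ 36.2 g0 (4 s.f.).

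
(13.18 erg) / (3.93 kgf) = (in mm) 3.42e-05. Check: 1 erg = 1e-07 J, so 13.18 erg = 13.18 * 1e-07 = 1.318e-06 J. 1 kgf = 9.80665 N, so 3.93 kgf = 3.93 * 9.80665 = 38.540135 N. Combine: 1.318e-06 J / 38.540135 N = 3.4198116e-08 m. 1 mm = 0.001 m, so 3.4198116e-08 m = 3.4198116e-08 / 0.001 = 3.4198116e-05 mm ≈ 3.42e-05 mm (4 s.f.).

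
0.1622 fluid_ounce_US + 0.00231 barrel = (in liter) 0.3721. Check: 1 fluid_ounce_US = 2.957353e-05 m^3, so 0.1622 fluid_ounce_US = 0.1622 * 2.957353e-05 = 4.7968265e-06 m^3. 1 barrel = 0.15898729 m^3, so 0.00231 barrel = 0.00231 * 0.15898729 = 0.00036726065 m^3. Sum: 4.7968265e-06 + 0.00036726065 = 0.00037205748 m^3. 1 liter = 0.001 m^3, so 0.00037205748 m^3 = 0.00037205748 / 0.001 = 0.37205748 liter ≈ 0.3721 liter (4 s.f.).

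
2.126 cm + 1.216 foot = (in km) 0.0003919. Check: 1 cm = 0.01 m, so 2.126 cm = 2.126 * 0.01 = 0.02126 m. 1 foot = 0.3048 m, so 1.216 foot = 1.216 * 0.3048 = 0.3706368 m. Sum: 0.02126 + 0.3706368 = 0.3918968 m. 1 km = 1000 m, so 0.3918968 m = 0.3918968 / 1000 = 0.0003918968 km ≈ 0.0003919 km (4 s.f.).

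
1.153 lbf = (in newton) 5.129. Check: 1 lbf = 4.4482216 N, so 1.153 lbf = 1.153 * 4.4482216 = 5.1287995 N. 5.1287995 N = 5.1287995 newton ≈ 5.129 newton (4 s.f.).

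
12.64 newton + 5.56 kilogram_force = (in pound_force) 15.1. Check: 12.64 newton = 12.64 N. 1 kilogram_force = 9.80665 N, so 5.56 kilogram_force = 5.56 * 9.80665 = 54.524974 N. Sum: 12.64 + 54.524974 = 67.164974 N. 1 pound_force = 4.4482216 N, so 67.164974 N = 67.164974 / 4.4482216 = 15.099287 pound_force ≈ 15.1 pound_force (4 s.f.).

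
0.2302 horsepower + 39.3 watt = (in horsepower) 1 horsepower = 745.69987 W, so 0.2302 horsepower = 0.2302 * 745.69987 = 171.66011 W. 39.3 watt = 39.3 W. Sum: 171.66011 + 39.3 = 210.96011 W. 1 horsepower = 745.69987 W, so 210.96011 W = 210.96011 / 745.69987 = 0.28290217 horsepower ≈ 0.2829 horsepower (4 s.f.). Final answer: 0.2829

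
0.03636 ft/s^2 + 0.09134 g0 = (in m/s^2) 0.9068. Check: 1 ft/s^2 = 0.3048 m/s^2, so 0.03636 ft/s^2 = 0.03636 * 0.3048 = 0.011082528 m/s^2. 1 g0 = 9.80665 m/s^2, so 0.09134 g0 = 0.09134 * 9.80665 = 0.89573941 m/s^2. Sum: 0.011082528 + 0.89573941 = 0.90682194 m/s^2. Result: 0.90682194 m/s^2 ≈ 0.9068 m/s^2 (4 s.f.).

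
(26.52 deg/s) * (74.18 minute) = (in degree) 1.18e+05. Check: 1 deg/s = 0.017453293 rad/s, so 26.52 deg/s = 26.52 * 0.017453293 = 0.46286132 rad/s. 1 minute = 60 s, so 74.18 minute = 74.18 * 60 = 4450.8 s. Combine: 0.46286132 rad/s * 4450.8 s = 2060.1032 rad. 1 degree = 0.017453293 rad, so 2060.1032 rad = 2060.1032 / 0.017453293 = 118035.22 degree ≈ 1.18e+05 degree (4 s.f.).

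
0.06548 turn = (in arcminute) 1414. Check: 1 turn = 6.2831853 rad, so 0.06548 turn = 0.06548 * 6.2831853 = 0.41142297 rad. 1 arcminute = 0.00029088821 rad, so 0.41142297 rad = 0.41142297 / 0.00029088821 = 1414.368 arcminute ≈ 1414 arcminute (4 s.f.).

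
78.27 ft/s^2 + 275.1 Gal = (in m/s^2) 26.61. Check: 1 ft/s^2 = 0.3048 m/s^2, so 78.27 ft/s^2 = 78.27 * 0.3048 = 23.856696 m/s^2. 1 Gal = 0.01 m/s^2, so 275.1 Gal = 275.1 * 0.01 = 2.751 m/s^2. Sum: 23.856696 + 2.751 = 26.607696 m/s^2. Result: 26.607696 m/s^2 ≈ 26.61 m/s^2 (4 s.f.).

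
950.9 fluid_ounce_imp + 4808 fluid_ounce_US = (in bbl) 1 fluid_ounce_imp = 2.8413063e-05 m^3, so 950.9 fluid_ounce_imp = 950.9 * 2.8413063e-05 = 0.027017981 m^3. 1 fluid_ounce_US = 2.957353e-05 m^3, so 4808 fluid_ounce_US = 4808 * 2.957353e-05 = 0.14218953 m^3. Sum: 0.027017981 + 0.14218953 = 0.16920751 m^3. 1 bbl = 0.15898729 m^3, so 0.16920751 m^3 = 0.16920751 / 0.15898729 = 1.0642832 bbl ≈ 1.064 bbl (4 s.f.). Final answer: 1.064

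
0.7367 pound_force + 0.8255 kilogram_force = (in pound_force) 1 pound_force = 4.4482216 N, so 0.7367 pound_force = 0.7367 * 4.4482216 = 3.2770049 N. 1 kilogram_force = 9.80665 N, so 0.8255 kilogram_force = 0.8255 * 9.80665 = 8.0953896 N. Sum: 3.2770049 + 8.0953896 = 11.372394 N. 1 pound_force = 4.4482216 N, so 11.372394 N = 11.372394 / 4.4482216 = 2.556616 pound_force ≈ 2.557 pound_force (4 s.f.). Final answer: 2.557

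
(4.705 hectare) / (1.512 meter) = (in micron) 1 hectare = 10000 m^2, so 4.705 hectare = 4.705 * 10000 = 47050 m^2. 1.512 meter = 1.512 m. Combine: 47050 m^2 / 1.512 m = 31117.725 m. 1 micron = 1e-06 m, so 31117.725 m = 31117.725 / 1e-06 = 3.1117725e+10 micron ≈ 3.112e+10 micron (4 s.f.). Final answer: 3.112e+10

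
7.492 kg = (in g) 1 g = 0.001 kg, so 7.492 kg = 7.492 / 0.001 = 7492 g. Final answer: 7492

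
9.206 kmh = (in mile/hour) 1 kmh = 0.27777778 m/s, so 9.206 kmh = 9.206 * 0.27777778 = 2.5572222 m/s. 1 mile/hour = 0.44704 m/s, so 2.5572222 m/s = 2.5572222 / 0.44704 = 5.7203432 mile/hour ≈ 5.72 mile/hour (4 s.f.). Final answer: 5.72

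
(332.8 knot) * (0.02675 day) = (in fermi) 1 knot = 0.51444444 m/s, so 332.8 knot = 332.8 * 0.51444444 = 171.20711 m/s. 1 day = 86400 s, so 0.02675 day = 0.02675 * 86400 = 2311.2 s. Combine: 171.20711 m/s * 2311.2 s = 395693.88 m. 1 fermi = 1e-15 m, so 395693.88 m = 395693.88 / 1e-15 = 3.9569388e+20 fermi ≈ 3.957e+20 fermi (4 s.f.). Final answer: 3.957e+20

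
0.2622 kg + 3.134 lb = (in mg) 0.2622 kg is already in kg. 1 lb = 0.45359237 kg, so 3.134 lb = 3.134 * 0.45359237 = 1.4215585 kg. Sum: 0.2622 + 1.4215585 = 1.6837585 kg. 1 mg = 1e-06 kg, so 1.6837585 kg = 1.6837585 / 1e-06 = 1683758.5 mg ≈ 1.684e+06 mg (4 s.f.). Final answer: 1.684e+06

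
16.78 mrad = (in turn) 0.002671. Check: 1 mrad = 0.001 rad, so 16.78 mrad = 16.78 * 0.001 = 0.01678 rad. 1 turn = 6.2831853 rad, so 0.01678 rad = 0.01678 / 6.2831853 = 0.0026706199 turn ≈ 0.002671 turn (4 s.f.).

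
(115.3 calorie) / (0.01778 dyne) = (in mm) 2.713e+12. Check: 1 calorie = 4.184 J, so 115.3 calorie = 115.3 * 4.184 = 482.4152 J. 1 dyne = 1e-05 N, so 0.01778 dyne = 0.01778 * 1e-05 = 1.778e-07 N. Combine: 482.4152 J / 1.778e-07 N = 2.7132463e+09 m. 1 mm = 0.001 m, so 2.7132463e+09 m = 2.7132463e+09 / 0.001 = 2.7132463e+12 mm ≈ 2.713e+12 mm (4 s.f.).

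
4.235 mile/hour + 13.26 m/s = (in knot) 1 mile/hour = 0.44704 m/s, so 4.235 mile/hour = 4.235 * 0.44704 = 1.8932144 m/s. 13.26 m/s is already in m/s. Sum: 1.8932144 + 13.26 = 15.153214 m/s. 1 knot = 0.51444444 m/s, so 15.153214 m/s = 15.153214 / 0.51444444 = 29.455492 knot ≈ 29.46 knot (4 s.f.). Final answer: 29.46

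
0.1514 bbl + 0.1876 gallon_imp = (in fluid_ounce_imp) 877.2. Check: 1 bbl = 0.15898729 m^3, so 0.1514 bbl = 0.1514 * 0.15898729 = 0.024070676 m^3. 1 gallon_imp = 0.00454609 m^3, so 0.1876 gallon_imp = 0.1876 * 0.00454609 = 0.00085284648 m^3. Sum: 0.024070676 + 0.00085284648 = 0.024923523 m^3. 1 fluid_ounce_imp = 2.8413063e-05 m^3, so 0.024923523 m^3 = 0.024923523 / 2.8413063e-05 = 877.18538 fluid_ounce_imp ≈ 877.2 fluid_ounce_imp (4 s.f.).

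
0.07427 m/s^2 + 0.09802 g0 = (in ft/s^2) 0.07427 m/s^2 is already in m/s^2. 1 g0 = 9.80665 m/s^2, so 0.09802 g0 = 0.09802 * 9.80665 = 0.96124783 m/s^2. Sum: 0.07427 + 0.96124783 = 1.0355178 m/s^2. 1 ft/s^2 = 0.3048 m/s^2, so 1.0355178 m/s^2 = 1.0355178 / 0.3048 = 3.3973682 ft/s^2 ≈ 3.397 ft/s^2 (4 s.f.). Final answer: 3.397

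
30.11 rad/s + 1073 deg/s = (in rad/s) 48.84. Check: 30.11 rad/s is already in rad/s. 1 deg/s = 0.017453293 rad/s, so 1073 deg/s = 1073 * 0.017453293 = 18.727383 rad/s. Sum: 30.11 + 18.727383 = 48.837383 rad/s. Result: 48.837383 rad/s ≈ 48.84 rad/s (4 s.f.).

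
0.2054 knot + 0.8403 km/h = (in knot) 0.6591. Check: 1 knot = 0.51444444 m/s, so 0.2054 knot = 0.2054 * 0.51444444 = 0.10566689 m/s. 1 km/h = 0.27777778 m/s, so 0.8403 km/h = 0.8403 * 0.27777778 = 0.23341667 m/s. Sum: 0.10566689 + 0.23341667 = 0.33908356 m/s. 1 knot = 0.51444444 m/s, so 0.33908356 m/s = 0.33908356 / 0.51444444 = 0.6591257 knot ≈ 0.6591 knot (4 s.f.).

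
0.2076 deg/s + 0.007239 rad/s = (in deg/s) 1 deg/s = 0.017453293 rad/s, so 0.2076 deg/s = 0.2076 * 0.017453293 = 0.0036233035 rad/s. 0.007239 rad/s is already in rad/s. Sum: 0.0036233035 + 0.007239 = 0.010862304 rad/s. 1 deg/s = 0.017453293 rad/s, so 0.010862304 rad/s = 0.010862304 / 0.017453293 = 0.62236415 deg/s ≈ 0.6224 deg/s (4 s.f.). Final answer: 0.6224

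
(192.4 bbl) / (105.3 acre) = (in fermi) 7.178e+10. Check: 1 bbl = 0.15898729 m^3, so 192.4 bbl = 192.4 * 0.15898729 = 30.589156 m^3. 1 acre = 4046.8564 m^2, so 105.3 acre = 105.3 * 4046.8564 = 426133.98 m^2. Combine: 30.589156 m^3 / 426133.98 m^2 = 7.1782953e-05 m. 1 fermi = 1e-15 m, so 7.1782953e-05 m = 7.1782953e-05 / 1e-15 = 7.1782953e+10 fermi ≈ 7.178e+10 fermi (4 s.f.).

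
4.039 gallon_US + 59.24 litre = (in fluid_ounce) 1 gallon_US = 0.0037854118 m^3, so 4.039 gallon_US = 4.039 * 0.0037854118 = 0.015289278 m^3. 1 litre = 0.001 m^3, so 59.24 litre = 59.24 * 0.001 = 0.05924 m^3. Sum: 0.015289278 + 0.05924 = 0.074529278 m^3. 1 fluid_ounce = 2.957353e-05 m^3, so 0.074529278 m^3 = 0.074529278 / 2.957353e-05 = 2520.1347 fluid_ounce ≈ 2520 fluid_ounce (4 s.f.). Final answer: 2520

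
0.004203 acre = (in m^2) 17.01. Check: 1 acre = 4046.8564 m^2, so 0.004203 acre = 0.004203 * 4046.8564 = 17.008938 m^2. Result: 17.008938 m^2 ≈ 17.01 m^2 (4 s.f.).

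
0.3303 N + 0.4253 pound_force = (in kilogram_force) 0.2266. Check: 0.3303 N is already in N. 1 pound_force = 4.4482216 N, so 0.4253 pound_force = 0.4253 * 4.4482216 = 1.8918287 N. Sum: 0.3303 + 1.8918287 = 2.2221287 N. 1 kilogram_force = 9.80665 N, so 2.2221287 N = 2.2221287 / 9.80665 = 0.22659406 kilogram_force ≈ 0.2266 kilogram_force (4 s.f.).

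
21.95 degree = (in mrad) 383.1. Check: 1 degree = 0.017453293 rad, so 21.95 degree = 21.95 * 0.017453293 = 0.38309977 rad. 1 mrad = 0.001 rad, so 0.38309977 rad = 0.38309977 / 0.001 = 383.09977 mrad ≈ 383.1 mrad (4 s.f.).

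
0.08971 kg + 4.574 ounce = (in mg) 0.08971 kg is already in kg. 1 ounce = 0.028349523 kg, so 4.574 ounce = 4.574 * 0.028349523 = 0.12967072 kg. Sum: 0.08971 + 0.12967072 = 0.21938072 kg. 1 mg = 1e-06 kg, so 0.21938072 kg = 0.21938072 / 1e-06 = 219380.72 mg ≈ 2.194e+05 mg (4 s.f.). Final answer: 2.194e+05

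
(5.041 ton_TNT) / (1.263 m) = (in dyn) 1 ton_TNT = 4.184e+09 J, so 5.041 ton_TNT = 5.041 * 4.184e+09 = 2.1091544e+10 J. 1.263 m is already in m. Combine: 2.1091544e+10 J / 1.263 m = 1.669956e+10 N. 1 dyn = 1e-05 N, so 1.669956e+10 N = 1.669956e+10 / 1e-05 = 1.669956e+15 dyn ≈ 1.67e+15 dyn (4 s.f.). Final answer: 1.67e+15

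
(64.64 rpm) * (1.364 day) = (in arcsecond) 1.645e+11. Check: 1 rpm = 0.10471976 rad/s, so 64.64 rpm = 64.64 * 0.10471976 = 6.769085 rad/s. 1 day = 86400 s, so 1.364 day = 1.364 * 86400 = 117849.6 s. Combine: 6.769085 rad/s * 117849.6 s = 797733.96 rad. 1 arcsecond = 4.8481368e-06 rad, so 797733.96 rad = 797733.96 / 4.8481368e-06 = 1.6454444e+11 arcsecond ≈ 1.645e+11 arcsecond (4 s.f.).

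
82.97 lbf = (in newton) 369.1. Check: 1 lbf = 4.4482216 N, so 82.97 lbf = 82.97 * 4.4482216 = 369.06895 N. 369.06895 N = 369.06895 newton ≈ 369.1 newton (4 s.f.).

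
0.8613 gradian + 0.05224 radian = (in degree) 3.768. Check: 1 gradian = 0.015707963 rad, so 0.8613 gradian = 0.8613 * 0.015707963 = 0.013529269 rad. 0.05224 radian = 0.05224 rad. Sum: 0.013529269 + 0.05224 = 0.065769269 rad. 1 degree = 0.017453293 rad, so 0.065769269 rad = 0.065769269 / 0.017453293 = 3.7683015 degree ≈ 3.768 degree (4 s.f.).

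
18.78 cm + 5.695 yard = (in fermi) 5.395e+15. Check: 1 cm = 0.01 m, so 18.78 cm = 18.78 * 0.01 = 0.1878 m. 1 yard = 0.9144 m, so 5.695 yard = 5.695 * 0.9144 = 5.207508 m. Sum: 0.1878 + 5.207508 = 5.395308 m. 1 fermi = 1e-15 m, so 5.395308 m = 5.395308 / 1e-15 = 5.395308e+15 fermi ≈ 5.395e+15 fermi (4 s.f.).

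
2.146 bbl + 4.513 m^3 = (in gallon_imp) 1 bbl = 0.15898729 m^3, so 2.146 bbl = 2.146 * 0.15898729 = 0.34118673 m^3. 4.513 m^3 is already in m^3. Sum: 0.34118673 + 4.513 = 4.8541867 m^3. 1 gallon_imp = 0.00454609 m^3, so 4.8541867 m^3 = 4.8541867 / 0.00454609 = 1067.7718 gallon_imp ≈ 1068 gallon_imp (4 s.f.). Final answer: 1068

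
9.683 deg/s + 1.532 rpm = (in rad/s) 1 deg/s = 0.017453293 rad/s, so 9.683 deg/s = 9.683 * 0.017453293 = 0.16900023 rad/s. 1 rpm = 0.10471976 rad/s, so 1.532 rpm = 1.532 * 0.10471976 = 0.16043066 rad/s. Sum: 0.16900023 + 0.16043066 = 0.3294309 rad/s. Result: 0.3294309 rad/s ≈ 0.3294 rad/s (4 s.f.). Final answer: 0.3294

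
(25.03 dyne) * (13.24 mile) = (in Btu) 1 dyne = 1e-05 N, so 25.03 dyne = 25.03 * 1e-05 = 0.0002503 N. 1 mile = 1609.344 m, so 13.24 mile = 13.24 * 1609.344 = 21307.715 m. Combine: 0.0002503 N * 21307.715 m = 5.333321 J. 1 Btu = 1055.0559 J, so 5.333321 J = 5.333321 / 1055.0559 = 0.0050550129 Btu ≈ 0.005055 Btu (4 s.f.). Final answer: 0.005055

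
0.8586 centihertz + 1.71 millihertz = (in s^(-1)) 0.0103. Check: 1 centihertz = 0.01 Hz, so 0.8586 centihertz = 0.8586 * 0.01 = 0.008586 Hz. 1 millihertz = 0.001 Hz, so 1.71 millihertz = 1.71 * 0.001 = 0.00171 Hz. Sum: 0.008586 + 0.00171 = 0.010296 Hz. 0.010296 Hz = 0.010296 s^(-1) ≈ 0.0103 s^(-1) (4 s.f.).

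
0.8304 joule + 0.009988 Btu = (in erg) 0.8304 joule = 0.8304 J. 1 Btu = 1055.0559 J, so 0.009988 Btu = 0.009988 * 1055.0559 = 10.537898 J. Sum: 0.8304 + 10.537898 = 11.368298 J. 1 erg = 1e-07 J, so 11.368298 J = 11.368298 / 1e-07 = 1.1368298e+08 erg ≈ 1.137e+08 erg (4 s.f.). Final answer: 1.137e+08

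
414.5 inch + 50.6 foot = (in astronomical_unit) 1.735e-10. Check: 1 inch = 0.0254 m, so 414.5 inch = 414.5 * 0.0254 = 10.5283 m. 1 foot = 0.3048 m, so 50.6 foot = 50.6 * 0.3048 = 15.42288 m. Sum: 10.5283 + 15.42288 = 25.95118 m. 1 astronomical_unit = 1.4959787e+11 m, so 25.95118 m = 25.95118 / 1.4959787e+11 = 1.7347292e-10 astronomical_unit ≈ 1.735e-10 astronomical_unit (4 s.f.).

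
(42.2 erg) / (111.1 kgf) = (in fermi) 1 erg = 1e-07 J, so 42.2 erg = 42.2 * 1e-07 = 4.22e-06 J. 1 kgf = 9.80665 N, so 111.1 kgf = 111.1 * 9.80665 = 1089.5188 N. Combine: 4.22e-06 J / 1089.5188 N = 3.8732695e-09 m. 1 fermi = 1e-15 m, so 3.8732695e-09 m = 3.8732695e-09 / 1e-15 = 3873269.5 fermi ≈ 3.873e+06 fermi (4 s.f.). Final answer: 3.873e+06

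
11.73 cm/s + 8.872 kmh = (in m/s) 1 cm/s = 0.01 m/s, so 11.73 cm/s = 11.73 * 0.01 = 0.1173 m/s. 1 kmh = 0.27777778 m/s, so 8.872 kmh = 8.872 * 0.27777778 = 2.4644444 m/s. Sum: 0.1173 + 2.4644444 = 2.5817444 m/s. Result: 2.5817444 m/s ≈ 2.582 m/s (4 s.f.). Final answer: 2.582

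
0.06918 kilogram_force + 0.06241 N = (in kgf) 0.07554. Check: 1 kilogram_force = 9.80665 N, so 0.06918 kilogram_force = 0.06918 * 9.80665 = 0.67842405 N. 0.06241 N is already in N. Sum: 0.67842405 + 0.06241 = 0.74083405 N. 1 kgf = 9.80665 N, so 0.74083405 N = 0.74083405 / 9.80665 = 0.075544049 kgf ≈ 0.07554 kgf (4 s.f.).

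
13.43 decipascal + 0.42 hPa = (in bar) 1 decipascal = 0.1 Pa, so 13.43 decipascal = 13.43 * 0.1 = 1.343 Pa. 1 hPa = 100 Pa, so 0.42 hPa = 0.42 * 100 = 42 Pa. Sum: 1.343 + 42 = 43.343 Pa. 1 bar = 100000 Pa, so 43.343 Pa = 43.343 / 100000 = 0.00043343 bar ≈ 0.0004334 bar (4 s.f.). Final answer: 0.0004334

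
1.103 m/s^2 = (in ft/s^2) 3.619. Check: 1 ft/s^2 = 0.3048 m/s^2, so 1.103 m/s^2 = 1.103 / 0.3048 = 3.6187664 ft/s^2 ≈ 3.619 ft/s^2 (4 s.f.).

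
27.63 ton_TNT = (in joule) 1.156e+11. Check: 1 ton_TNT = 4.184e+09 J, so 27.63 ton_TNT = 27.63 * 4.184e+09 = 1.1560392e+11 J. 1.1560392e+11 J = 1.1560392e+11 joule ≈ 1.156e+11 joule (4 s.f.).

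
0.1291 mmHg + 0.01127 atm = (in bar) 0.01159. Check: 1 mmHg = 133.32237 Pa, so 0.1291 mmHg = 0.1291 * 133.32237 = 17.211918 Pa. 1 atm = 101325 Pa, so 0.01127 atm = 0.01127 * 101325 = 1141.9327 Pa. Sum: 17.211918 + 1141.9327 = 1159.1447 Pa. 1 bar = 100000 Pa, so 1159.1447 Pa = 1159.1447 / 100000 = 0.011591447 bar ≈ 0.01159 bar (4 s.f.).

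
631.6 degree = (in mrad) 1.102e+04. Check: 1 degree = 0.017453293 rad, so 631.6 degree = 631.6 * 0.017453293 = 11.0235 rad. 1 mrad = 0.001 rad, so 11.0235 rad = 11.0235 / 0.001 = 11023.5 mrad ≈ 1.102e+04 mrad (4 s.f.).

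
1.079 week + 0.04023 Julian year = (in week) 1 week = 604800 s, so 1.079 week = 1.079 * 604800 = 652579.2 s. 1 Julian year = 31557600 s, so 0.04023 Julian year = 0.04023 * 31557600 = 1269562.2 s. Sum: 652579.2 + 1269562.2 = 1922141.4 s. 1 week = 604800 s, so 1922141.4 s = 1922141.4 / 604800 = 3.1781439 week ≈ 3.178 week (4 s.f.). Final answer: 3.178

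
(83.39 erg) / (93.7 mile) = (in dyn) 5.53e-06. Check: 1 erg = 1e-07 J, so 83.39 erg = 83.39 * 1e-07 = 8.339e-06 J. 1 mile = 1609.344 m, so 93.7 mile = 93.7 * 1609.344 = 150795.53 m. Combine: 8.339e-06 J / 150795.53 m = 5.5300047e-11 N. 1 dyn = 1e-05 N, so 5.5300047e-11 N = 5.5300047e-11 / 1e-05 = 5.5300047e-06 dyn ≈ 5.53e-06 dyn (4 s.f.).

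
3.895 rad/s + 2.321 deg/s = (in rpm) 37.58. Check: 3.895 rad/s is already in rad/s. 1 deg/s = 0.017453293 rad/s, so 2.321 deg/s = 2.321 * 0.017453293 = 0.040509092 rad/s. Sum: 3.895 + 0.040509092 = 3.9355091 rad/s. 1 rpm = 0.10471976 rad/s, so 3.9355091 rad/s = 3.9355091 / 0.10471976 = 37.581344 rpm ≈ 37.58 rpm (4 s.f.).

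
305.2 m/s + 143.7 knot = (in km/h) 305.2 m/s is already in m/s. 1 knot = 0.51444444 m/s, so 143.7 knot = 143.7 * 0.51444444 = 73.925667 m/s. Sum: 305.2 + 73.925667 = 379.12567 m/s. 1 km/h = 0.27777778 m/s, so 379.12567 m/s = 379.12567 / 0.27777778 = 1364.8524 km/h ≈ 1365 km/h (4 s.f.). Final answer: 1365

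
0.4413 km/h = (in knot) 1 km/h = 0.27777778 m/s, so 0.4413 km/h = 0.4413 * 0.27777778 = 0.12258333 m/s. 1 knot = 0.51444444 m/s, so 0.12258333 m/s = 0.12258333 / 0.51444444 = 0.23828294 knot ≈ 0.2383 knot (4 s.f.). Final answer: 0.2383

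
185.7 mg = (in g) 1 mg = 1e-06 kg, so 185.7 mg = 185.7 * 1e-06 = 0.0001857 kg. 1 g = 0.001 kg, so 0.0001857 kg = 0.0001857 / 0.001 = 0.1857 g. Final answer: 0.1857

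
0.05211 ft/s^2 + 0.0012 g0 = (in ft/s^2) 0.09072. Check: 1 ft/s^2 = 0.3048 m/s^2, so 0.05211 ft/s^2 = 0.05211 * 0.3048 = 0.015883128 m/s^2. 1 g0 = 9.80665 m/s^2, so 0.0012 g0 = 0.0012 * 9.80665 = 0.01176798 m/s^2. Sum: 0.015883128 + 0.01176798 = 0.027651108 m/s^2. 1 ft/s^2 = 0.3048 m/s^2, so 0.027651108 m/s^2 = 0.027651108 / 0.3048 = 0.090718858 ft/s^2 ≈ 0.09072 ft/s^2 (4 s.f.).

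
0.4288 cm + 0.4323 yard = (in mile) 0.0002483. Check: 1 cm = 0.01 m, so 0.4288 cm = 0.4288 * 0.01 = 0.004288 m. 1 yard = 0.9144 m, so 0.4323 yard = 0.4323 * 0.9144 = 0.39529512 m. Sum: 0.004288 + 0.39529512 = 0.39958312 m. 1 mile = 1609.344 m, so 0.39958312 m = 0.39958312 / 1609.344 = 0.00024828944 mile ≈ 0.0002483 mile (4 s.f.).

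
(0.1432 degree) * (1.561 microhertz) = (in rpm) 3.726e-08. Check: 1 degree = 0.017453293 rad, so 0.1432 degree = 0.1432 * 0.017453293 = 0.0024993115 rad. 1 microhertz = 1e-06 Hz, so 1.561 microhertz = 1.561 * 1e-06 = 1.561e-06 Hz. Combine: 0.0024993115 rad * 1.561e-06 Hz = 3.9014252e-09 rad/s. 1 rpm = 0.10471976 rad/s, so 3.9014252e-09 rad/s = 3.9014252e-09 / 0.10471976 = 3.7255867e-08 rpm ≈ 3.726e-08 rpm (4 s.f.).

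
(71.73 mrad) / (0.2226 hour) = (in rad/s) 8.951e-05. Check: 1 mrad = 0.001 rad, so 71.73 mrad = 71.73 * 0.001 = 0.07173 rad. 1 hour = 3600 s, so 0.2226 hour = 0.2226 * 3600 = 801.36 s. Combine: 0.07173 rad / 801.36 s = 8.9510332e-05 rad/s. Result: 8.9510332e-05 rad/s ≈ 8.951e-05 rad/s (4 s.f.).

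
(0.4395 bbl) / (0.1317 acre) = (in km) 1.311e-07. Check: 1 bbl = 0.15898729 m^3, so 0.4395 bbl = 0.4395 * 0.15898729 = 0.069874916 m^3. 1 acre = 4046.8564 m^2, so 0.1317 acre = 0.1317 * 4046.8564 = 532.97099 m^2. Combine: 0.069874916 m^3 / 532.97099 m^2 = 0.00013110454 m. 1 km = 1000 m, so 0.00013110454 m = 0.00013110454 / 1000 = 1.3110454e-07 km ≈ 1.311e-07 km (4 s.f.).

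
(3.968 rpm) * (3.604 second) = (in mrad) 1 rpm = 0.10471976 rad/s, so 3.968 rpm = 3.968 * 0.10471976 = 0.41552799 rad/s. 3.604 second = 3.604 s. Combine: 0.41552799 rad/s * 3.604 s = 1.4975629 rad. 1 mrad = 0.001 rad, so 1.4975629 rad = 1.4975629 / 0.001 = 1497.5629 mrad ≈ 1498 mrad (4 s.f.). Final answer: 1498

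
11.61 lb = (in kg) 5.266. Check: 1 lb = 0.45359237 kg, so 11.61 lb = 11.61 * 0.45359237 = 5.2662074 kg. Result: 5.2662074 kg ≈ 5.266 kg (4 s.f.).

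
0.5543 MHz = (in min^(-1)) 3.326e+07. Check: 1 MHz = 1000000 Hz, so 0.5543 MHz = 0.5543 * 1000000 = 554300 Hz. 1 min^(-1) = 0.016666667 Hz, so 554300 Hz = 554300 / 0.016666667 = 33258000 min^(-1) ≈ 3.326e+07 min^(-1) (4 s.f.).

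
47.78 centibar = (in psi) 1 centibar = 1000 Pa, so 47.78 centibar = 47.78 * 1000 = 47780 Pa. 1 psi = 6894.7573 Pa, so 47780 Pa = 47780 / 6894.7573 = 6.9299031 psi ≈ 6.93 psi (4 s.f.). Final answer: 6.93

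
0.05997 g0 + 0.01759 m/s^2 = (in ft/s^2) 1 g0 = 9.80665 m/s^2, so 0.05997 g0 = 0.05997 * 9.80665 = 0.5881048 m/s^2. 0.01759 m/s^2 is already in m/s^2. Sum: 0.5881048 + 0.01759 = 0.6056948 m/s^2. 1 ft/s^2 = 0.3048 m/s^2, so 0.6056948 m/s^2 = 0.6056948 / 0.3048 = 1.9871877 ft/s^2 ≈ 1.987 ft/s^2 (4 s.f.). Final answer: 1.987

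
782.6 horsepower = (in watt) 1 horsepower = 745.69987 W, so 782.6 horsepower = 782.6 * 745.69987 = 583584.72 W. 583584.72 W = 583584.72 watt ≈ 5.836e+05 watt (4 s.f.). Final answer: 5.836e+05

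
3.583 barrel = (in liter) 1 barrel = 0.15898729 m^3, so 3.583 barrel = 3.583 * 0.15898729 = 0.56965148 m^3. 1 liter = 0.001 m^3, so 0.56965148 m^3 = 0.56965148 / 0.001 = 569.65148 liter ≈ 569.7 liter (4 s.f.). Final answer: 569.7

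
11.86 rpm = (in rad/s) 1.242. Check: 1 rpm = 0.10471976 rad/s, so 11.86 rpm = 11.86 * 0.10471976 = 1.2419763 rad/s. Result: 1.2419763 rad/s ≈ 1.242 rad/s (4 s.f.).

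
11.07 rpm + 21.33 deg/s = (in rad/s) 1 rpm = 0.10471976 rad/s, so 11.07 rpm = 11.07 * 0.10471976 = 1.1592477 rad/s. 1 deg/s = 0.017453293 rad/s, so 21.33 deg/s = 21.33 * 0.017453293 = 0.37227873 rad/s. Sum: 1.1592477 + 0.37227873 = 1.5315264 rad/s. Result: 1.5315264 rad/s ≈ 1.532 rad/s (4 s.f.). Final answer: 1.532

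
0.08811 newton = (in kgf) 0.08811 newton = 0.08811 N. 1 kgf = 9.80665 N, so 0.08811 N = 0.08811 / 9.80665 = 0.0089847196 kgf ≈ 0.008985 kgf (4 s.f.). Final answer: 0.008985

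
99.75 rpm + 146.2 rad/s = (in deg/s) 1 rpm = 0.10471976 rad/s, so 99.75 rpm = 99.75 * 0.10471976 = 10.445796 rad/s. 146.2 rad/s is already in rad/s. Sum: 10.445796 + 146.2 = 156.6458 rad/s. 1 deg/s = 0.017453293 rad/s, so 156.6458 rad/s = 156.6458 / 0.017453293 = 8975.143 deg/s ≈ 8975 deg/s (4 s.f.). Final answer: 8975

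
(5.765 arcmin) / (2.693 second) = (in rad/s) 0.0006227. Check: 1 arcmin = 0.00029088821 rad, so 5.765 arcmin = 5.765 * 0.00029088821 = 0.0016769705 rad. 2.693 second = 2.693 s. Combine: 0.0016769705 rad / 2.693 s = 0.00062271464 rad/s. Result: 0.00062271464 rad/s ≈ 0.0006227 rad/s (4 s.f.).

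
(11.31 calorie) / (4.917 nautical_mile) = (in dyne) 519.7. Check: 1 calorie = 4.184 J, so 11.31 calorie = 11.31 * 4.184 = 47.32104 J. 1 nautical_mile = 1852 m, so 4.917 nautical_mile = 4.917 * 1852 = 9106.284 m. Combine: 47.32104 J / 9106.284 m = 0.0051965258 N. 1 dyne = 1e-05 N, so 0.0051965258 N = 0.0051965258 / 1e-05 = 519.65258 dyne ≈ 519.7 dyne (4 s.f.).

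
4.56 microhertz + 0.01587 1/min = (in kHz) 2.691e-07. Check: 1 microhertz = 1e-06 Hz, so 4.56 microhertz = 4.56 * 1e-06 = 4.56e-06 Hz. 1 1/min = 0.016666667 Hz, so 0.01587 1/min = 0.01587 * 0.016666667 = 0.0002645 Hz. Sum: 4.56e-06 + 0.0002645 = 0.00026906 Hz. 1 kHz = 1000 Hz, so 0.00026906 Hz = 0.00026906 / 1000 = 2.6906e-07 kHz ≈ 2.691e-07 kHz (4 s.f.).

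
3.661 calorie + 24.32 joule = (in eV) 2.474e+20. Check: 1 calorie = 4.184 J, so 3.661 calorie = 3.661 * 4.184 = 15.317624 J. 24.32 joule = 24.32 J. Sum: 15.317624 + 24.32 = 39.637624 J. 1 eV = 1.6021766e-19 J, so 39.637624 J = 39.637624 / 1.6021766e-19 = 2.4739859e+20 eV ≈ 2.474e+20 eV (4 s.f.).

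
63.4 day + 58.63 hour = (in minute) 9.481e+04. Check: 1 day = 86400 s, so 63.4 day = 63.4 * 86400 = 5477760 s. 1 hour = 3600 s, so 58.63 hour = 58.63 * 3600 = 211068 s. Sum: 5477760 + 211068 = 5688828 s. 1 minute = 60 s, so 5688828 s = 5688828 / 60 = 94813.8 minute ≈ 9.481e+04 minute (4 s.f.).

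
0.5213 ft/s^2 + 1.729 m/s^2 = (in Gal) 1 ft/s^2 = 0.3048 m/s^2, so 0.5213 ft/s^2 = 0.5213 * 0.3048 = 0.15889224 m/s^2. 1.729 m/s^2 is already in m/s^2. Sum: 0.15889224 + 1.729 = 1.8878922 m/s^2. 1 Gal = 0.01 m/s^2, so 1.8878922 m/s^2 = 1.8878922 / 0.01 = 188.78922 Gal ≈ 188.8 Gal (4 s.f.). Final answer: 188.8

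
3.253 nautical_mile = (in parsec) 1 nautical_mile = 1852 m, so 3.253 nautical_mile = 3.253 * 1852 = 6024.556 m. 1 parsec = 3.0856776e+16 m, so 6024.556 m = 6024.556 / 3.0856776e+16 = 1.9524256e-13 parsec ≈ 1.952e-13 parsec (4 s.f.). Final answer: 1.952e-13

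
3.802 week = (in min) 3.832e+04. Check: 1 week = 604800 s, so 3.802 week = 3.802 * 604800 = 2299449.6 s. 1 min = 60 s, so 2299449.6 s = 2299449.6 / 60 = 38324.16 min ≈ 3.832e+04 min (4 s.f.).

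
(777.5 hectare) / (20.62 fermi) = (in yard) 1 hectare = 10000 m^2, so 777.5 hectare = 777.5 * 10000 = 7775000 m^2. 1 fermi = 1e-15 m, so 20.62 fermi = 20.62 * 1e-15 = 2.062e-14 m. Combine: 7775000 m^2 / 2.062e-14 m = 3.7706111e+20 m. 1 yard = 0.9144 m, so 3.7706111e+20 m = 3.7706111e+20 / 0.9144 = 4.1235904e+20 yard ≈ 4.124e+20 yard (4 s.f.). Final answer: 4.124e+20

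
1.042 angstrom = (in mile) 6.475e-14. Check: 1 angstrom = 1e-10 m, so 1.042 angstrom = 1.042 * 1e-10 = 1.042e-10 m. 1 mile = 1609.344 m, so 1.042e-10 m = 1.042e-10 / 1609.344 = 6.4746878e-14 mile ≈ 6.475e-14 mile (4 s.f.).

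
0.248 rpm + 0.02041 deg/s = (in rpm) 0.2514. Check: 1 rpm = 0.10471976 rad/s, so 0.248 rpm = 0.248 * 0.10471976 = 0.025970499 rad/s. 1 deg/s = 0.017453293 rad/s, so 0.02041 deg/s = 0.02041 * 0.017453293 = 0.0003562217 rad/s. Sum: 0.025970499 + 0.0003562217 = 0.026326721 rad/s. 1 rpm = 0.10471976 rad/s, so 0.026326721 rad/s = 0.026326721 / 0.10471976 = 0.25140167 rpm ≈ 0.2514 rpm (4 s.f.).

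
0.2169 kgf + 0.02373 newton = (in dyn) 2.151e+05. Check: 1 kgf = 9.80665 N, so 0.2169 kgf = 0.2169 * 9.80665 = 2.1270624 N. 0.02373 newton = 0.02373 N. Sum: 2.1270624 + 0.02373 = 2.1507924 N. 1 dyn = 1e-05 N, so 2.1507924 N = 2.1507924 / 1e-05 = 215079.24 dyn ≈ 2.151e+05 dyn (4 s.f.).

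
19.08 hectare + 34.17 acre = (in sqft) 1 hectare = 10000 m^2, so 19.08 hectare = 19.08 * 10000 = 190800 m^2. 1 acre = 4046.8564 m^2, so 34.17 acre = 34.17 * 4046.8564 = 138281.08 m^2. Sum: 190800 + 138281.08 = 329081.08 m^2. 1 sqft = 0.09290304 m^2, so 329081.08 m^2 = 329081.08 / 0.09290304 = 3542199.3 sqft ≈ 3.542e+06 sqft (4 s.f.). Final answer: 3.542e+06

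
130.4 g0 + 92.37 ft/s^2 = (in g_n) 1 g0 = 9.80665 m/s^2, so 130.4 g0 = 130.4 * 9.80665 = 1278.7872 m/s^2. 1 ft/s^2 = 0.3048 m/s^2, so 92.37 ft/s^2 = 92.37 * 0.3048 = 28.154376 m/s^2. Sum: 1278.7872 + 28.154376 = 1306.9415 m/s^2. 1 g_n = 9.80665 m/s^2, so 1306.9415 m/s^2 = 1306.9415 / 9.80665 = 133.27095 g_n ≈ 133.3 g_n (4 s.f.). Final answer: 133.3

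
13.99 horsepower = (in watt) 1 horsepower = 745.69987 W, so 13.99 horsepower = 13.99 * 745.69987 = 10432.341 W. 10432.341 W = 10432.341 watt ≈ 1.043e+04 watt (4 s.f.). Final answer: 1.043e+04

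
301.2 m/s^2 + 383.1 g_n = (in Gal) 301.2 m/s^2 is already in m/s^2. 1 g_n = 9.80665 m/s^2, so 383.1 g_n = 383.1 * 9.80665 = 3756.9276 m/s^2. Sum: 301.2 + 3756.9276 = 4058.1276 m/s^2. 1 Gal = 0.01 m/s^2, so 4058.1276 m/s^2 = 4058.1276 / 0.01 = 405812.76 Gal ≈ 4.058e+05 Gal (4 s.f.). Final answer: 4.058e+05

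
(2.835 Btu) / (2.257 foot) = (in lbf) 977.5. Check: 1 Btu = 1055.0559 J, so 2.835 Btu = 2.835 * 1055.0559 = 2991.0833 J. 1 foot = 0.3048 m, so 2.257 foot = 2.257 * 0.3048 = 0.6879336 m. Combine: 2991.0833 J / 0.6879336 m = 4347.9245 N. 1 lbf = 4.4482216 N, so 4347.9245 N = 4347.9245 / 4.4482216 = 977.45231 lbf ≈ 977.5 lbf (4 s.f.).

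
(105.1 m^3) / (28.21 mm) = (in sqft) 105.1 m^3 is already in m^3. 1 mm = 0.001 m, so 28.21 mm = 28.21 * 0.001 = 0.02821 m. Combine: 105.1 m^3 / 0.02821 m = 3725.6292 m^2. 1 sqft = 0.09290304 m^2, so 3725.6292 m^2 = 3725.6292 / 0.09290304 = 40102.339 sqft ≈ 4.01e+04 sqft (4 s.f.). Final answer: 4.01e+04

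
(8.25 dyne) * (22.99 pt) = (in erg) 6.691. Check: 1 dyne = 1e-05 N, so 8.25 dyne = 8.25 * 1e-05 = 8.25e-05 N. 1 pt = 0.00035277778 m, so 22.99 pt = 22.99 * 0.00035277778 = 0.0081103611 m. Combine: 8.25e-05 N * 0.0081103611 m = 6.6910479e-07 J. 1 erg = 1e-07 J, so 6.6910479e-07 J = 6.6910479e-07 / 1e-07 = 6.6910479 erg ≈ 6.691 erg (4 s.f.).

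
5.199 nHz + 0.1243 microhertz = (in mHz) 1 nHz = 1e-09 Hz, so 5.199 nHz = 5.199 * 1e-09 = 5.199e-09 Hz. 1 microhertz = 1e-06 Hz, so 0.1243 microhertz = 0.1243 * 1e-06 = 1.243e-07 Hz. Sum: 5.199e-09 + 1.243e-07 = 1.29499e-07 Hz. 1 mHz = 0.001 Hz, so 1.29499e-07 Hz = 1.29499e-07 / 0.001 = 0.000129499 mHz ≈ 0.0001295 mHz (4 s.f.). Final answer: 0.0001295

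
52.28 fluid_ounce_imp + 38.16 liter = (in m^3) 1 fluid_ounce_imp = 2.8413063e-05 m^3, so 52.28 fluid_ounce_imp = 52.28 * 2.8413063e-05 = 0.0014854349 m^3. 1 liter = 0.001 m^3, so 38.16 liter = 38.16 * 0.001 = 0.03816 m^3. Sum: 0.0014854349 + 0.03816 = 0.039645435 m^3. Result: 0.039645435 m^3 ≈ 0.03965 m^3 (4 s.f.). Final answer: 0.03965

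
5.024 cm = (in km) 1 cm = 0.01 m, so 5.024 cm = 5.024 * 0.01 = 0.05024 m. 1 km = 1000 m, so 0.05024 m = 0.05024 / 1000 = 5.024e-05 km. Final answer: 5.024e-05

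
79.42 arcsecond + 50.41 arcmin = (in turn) 0.002395. Check: 1 arcsecond = 4.8481368e-06 rad, so 79.42 arcsecond = 79.42 * 4.8481368e-06 = 0.00038503903 rad. 1 arcmin = 0.00029088821 rad, so 50.41 arcmin = 50.41 * 0.00029088821 = 0.014663675 rad. Sum: 0.00038503903 + 0.014663675 = 0.015048714 rad. 1 turn = 6.2831853 rad, so 0.015048714 rad = 0.015048714 / 6.2831853 = 0.0023950772 turn ≈ 0.002395 turn (4 s.f.).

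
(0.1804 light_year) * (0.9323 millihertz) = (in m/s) 1.591e+12. Check: 1 light_year = 9.4607305e+15 m, so 0.1804 light_year = 0.1804 * 9.4607305e+15 = 1.7067158e+15 m. 1 millihertz = 0.001 Hz, so 0.9323 millihertz = 0.9323 * 0.001 = 0.0009323 Hz. Combine: 1.7067158e+15 m * 0.0009323 Hz = 1.5911711e+12 m/s. Result: 1.5911711e+12 m/s ≈ 1.591e+12 m/s (4 s.f.).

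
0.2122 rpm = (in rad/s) 1 rpm = 0.10471976 rad/s, so 0.2122 rpm = 0.2122 * 0.10471976 = 0.022221532 rad/s. Result: 0.022221532 rad/s ≈ 0.02222 rad/s (4 s.f.). Final answer: 0.02222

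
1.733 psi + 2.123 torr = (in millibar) 122.3. Check: 1 psi = 6894.7573 Pa, so 1.733 psi = 1.733 * 6894.7573 = 11948.614 Pa. 1 torr = 133.32237 Pa, so 2.123 torr = 2.123 * 133.32237 = 283.04339 Pa. Sum: 11948.614 + 283.04339 = 12231.658 Pa. 1 millibar = 100 Pa, so 12231.658 Pa = 12231.658 / 100 = 122.31658 millibar ≈ 122.3 millibar (4 s.f.).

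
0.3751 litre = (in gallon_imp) 1 litre = 0.001 m^3, so 0.3751 litre = 0.3751 * 0.001 = 0.0003751 m^3. 1 gallon_imp = 0.00454609 m^3, so 0.0003751 m^3 = 0.0003751 / 0.00454609 = 0.082510465 gallon_imp ≈ 0.08251 gallon_imp (4 s.f.). Final answer: 0.08251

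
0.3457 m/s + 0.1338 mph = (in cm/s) 40.55. Check: 0.3457 m/s is already in m/s. 1 mph = 0.44704 m/s, so 0.1338 mph = 0.1338 * 0.44704 = 0.059813952 m/s. Sum: 0.3457 + 0.059813952 = 0.40551395 m/s. 1 cm/s = 0.01 m/s, so 0.40551395 m/s = 0.40551395 / 0.01 = 40.551395 cm/s ≈ 40.55 cm/s (4 s.f.).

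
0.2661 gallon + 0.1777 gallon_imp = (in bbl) 0.01142. Check: 1 gallon = 0.0037854118 m^3, so 0.2661 gallon = 0.2661 * 0.0037854118 = 0.0010072981 m^3. 1 gallon_imp = 0.00454609 m^3, so 0.1777 gallon_imp = 0.1777 * 0.00454609 = 0.00080784019 m^3. Sum: 0.0010072981 + 0.00080784019 = 0.0018151383 m^3. 1 bbl = 0.15898729 m^3, so 0.0018151383 m^3 = 0.0018151383 / 0.15898729 = 0.011416876 bbl ≈ 0.01142 bbl (4 s.f.).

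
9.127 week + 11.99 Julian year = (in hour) 1 week = 604800 s, so 9.127 week = 9.127 * 604800 = 5520009.6 s. 1 Julian year = 31557600 s, so 11.99 Julian year = 11.99 * 31557600 = 3.7837562e+08 s. Sum: 5520009.6 + 3.7837562e+08 = 3.8389563e+08 s. 1 hour = 3600 s, so 3.8389563e+08 s = 3.8389563e+08 / 3600 = 106637.68 hour ≈ 1.066e+05 hour (4 s.f.). Final answer: 1.066e+05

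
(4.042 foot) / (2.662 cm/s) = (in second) 46.28. Check: 1 foot = 0.3048 m, so 4.042 foot = 4.042 * 0.3048 = 1.2320016 m. 1 cm/s = 0.01 m/s, so 2.662 cm/s = 2.662 * 0.01 = 0.02662 m/s. Combine: 1.2320016 m / 0.02662 m/s = 46.281052 s. 46.281052 s = 46.281052 second ≈ 46.28 second (4 s.f.).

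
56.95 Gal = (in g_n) 0.05807. Check: 1 Gal = 0.01 m/s^2, so 56.95 Gal = 56.95 * 0.01 = 0.5695 m/s^2. 1 g_n = 9.80665 m/s^2, so 0.5695 m/s^2 = 0.5695 / 9.80665 = 0.058072838 g_n ≈ 0.05807 g_n (4 s.f.).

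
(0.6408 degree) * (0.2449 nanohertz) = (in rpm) 1 degree = 0.017453293 rad, so 0.6408 degree = 0.6408 * 0.017453293 = 0.01118407 rad. 1 nanohertz = 1e-09 Hz, so 0.2449 nanohertz = 0.2449 * 1e-09 = 2.449e-10 Hz. Combine: 0.01118407 rad * 2.449e-10 Hz = 2.7389787e-12 rad/s. 1 rpm = 0.10471976 rad/s, so 2.7389787e-12 rad/s = 2.7389787e-12 / 0.10471976 = 2.615532e-11 rpm ≈ 2.616e-11 rpm (4 s.f.). Final answer: 2.616e-11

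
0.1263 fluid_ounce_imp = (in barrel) 2.257e-05. Check: 1 fluid_ounce_imp = 2.8413063e-05 m^3, so 0.1263 fluid_ounce_imp = 0.1263 * 2.8413063e-05 = 3.5885698e-06 m^3. 1 barrel = 0.15898729 m^3, so 3.5885698e-06 m^3 = 3.5885698e-06 / 0.15898729 = 2.2571425e-05 barrel ≈ 2.257e-05 barrel (4 s.f.).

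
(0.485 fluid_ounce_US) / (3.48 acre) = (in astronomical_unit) 6.808e-21. Check: 1 fluid_ounce_US = 2.957353e-05 m^3, so 0.485 fluid_ounce_US = 0.485 * 2.957353e-05 = 1.4343162e-05 m^3. 1 acre = 4046.8564 m^2, so 3.48 acre = 3.48 * 4046.8564 = 14083.06 m^2. Combine: 1.4343162e-05 m^3 / 14083.06 m^2 = 1.0184691e-09 m. 1 astronomical_unit = 1.4959787e+11 m, so 1.0184691e-09 m = 1.0184691e-09 / 1.4959787e+11 = 6.8080454e-21 astronomical_unit ≈ 6.808e-21 astronomical_unit (4 s.f.).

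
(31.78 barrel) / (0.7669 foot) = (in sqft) 232.7. Check: 1 barrel = 0.15898729 m^3, so 31.78 barrel = 31.78 * 0.15898729 = 5.0526162 m^3. 1 foot = 0.3048 m, so 0.7669 foot = 0.7669 * 0.3048 = 0.23375112 m. Combine: 5.0526162 m^3 / 0.23375112 m = 21.615367 m^2. 1 sqft = 0.09290304 m^2, so 21.615367 m^2 = 21.615367 / 0.09290304 = 232.66587 sqft ≈ 232.7 sqft (4 s.f.).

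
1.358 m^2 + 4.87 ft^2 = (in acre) 1.358 m^2 is already in m^2. 1 ft^2 = 0.09290304 m^2, so 4.87 ft^2 = 4.87 * 0.09290304 = 0.4524378 m^2. Sum: 1.358 + 0.4524378 = 1.8104378 m^2. 1 acre = 4046.8564 m^2, so 1.8104378 m^2 = 1.8104378 / 4046.8564 = 0.00044736892 acre ≈ 0.0004474 acre (4 s.f.). Final answer: 0.0004474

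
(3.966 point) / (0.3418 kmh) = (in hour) 1 point = 0.00035277778 m, so 3.966 point = 3.966 * 0.00035277778 = 0.0013991167 m. 1 kmh = 0.27777778 m/s, so 0.3418 kmh = 0.3418 * 0.27777778 = 0.094944444 m/s. Combine: 0.0013991167 m / 0.094944444 m/s = 0.014736161 s. 1 hour = 3600 s, so 0.014736161 s = 0.014736161 / 3600 = 4.0933782e-06 hour ≈ 4.093e-06 hour (4 s.f.). Final answer: 4.093e-06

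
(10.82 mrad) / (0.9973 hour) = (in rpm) 1 mrad = 0.001 rad, so 10.82 mrad = 10.82 * 0.001 = 0.01082 rad. 1 hour = 3600 s, so 0.9973 hour = 0.9973 * 3600 = 3590.28 s. Combine: 0.01082 rad / 3590.28 s = 3.0136925e-06 rad/s. 1 rpm = 0.10471976 rad/s, so 3.0136925e-06 rad/s = 3.0136925e-06 / 0.10471976 = 2.8778644e-05 rpm ≈ 2.878e-05 rpm (4 s.f.). Final answer: 2.878e-05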